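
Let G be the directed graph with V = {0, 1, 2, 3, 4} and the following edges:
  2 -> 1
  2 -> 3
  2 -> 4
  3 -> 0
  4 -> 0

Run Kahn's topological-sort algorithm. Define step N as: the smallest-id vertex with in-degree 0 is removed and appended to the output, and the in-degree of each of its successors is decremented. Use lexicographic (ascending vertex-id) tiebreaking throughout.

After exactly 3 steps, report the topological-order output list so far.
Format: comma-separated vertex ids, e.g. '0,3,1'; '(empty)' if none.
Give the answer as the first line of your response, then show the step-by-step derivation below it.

2,1,3

step 1: output 2; order=[2]; indeg=(2,0,0,0,0)
step 2: output 1; order=[2,1]; indeg=(2,0,0,0,0)
step 3: output 3; order=[2,1,3]; indeg=(1,0,0,0,0)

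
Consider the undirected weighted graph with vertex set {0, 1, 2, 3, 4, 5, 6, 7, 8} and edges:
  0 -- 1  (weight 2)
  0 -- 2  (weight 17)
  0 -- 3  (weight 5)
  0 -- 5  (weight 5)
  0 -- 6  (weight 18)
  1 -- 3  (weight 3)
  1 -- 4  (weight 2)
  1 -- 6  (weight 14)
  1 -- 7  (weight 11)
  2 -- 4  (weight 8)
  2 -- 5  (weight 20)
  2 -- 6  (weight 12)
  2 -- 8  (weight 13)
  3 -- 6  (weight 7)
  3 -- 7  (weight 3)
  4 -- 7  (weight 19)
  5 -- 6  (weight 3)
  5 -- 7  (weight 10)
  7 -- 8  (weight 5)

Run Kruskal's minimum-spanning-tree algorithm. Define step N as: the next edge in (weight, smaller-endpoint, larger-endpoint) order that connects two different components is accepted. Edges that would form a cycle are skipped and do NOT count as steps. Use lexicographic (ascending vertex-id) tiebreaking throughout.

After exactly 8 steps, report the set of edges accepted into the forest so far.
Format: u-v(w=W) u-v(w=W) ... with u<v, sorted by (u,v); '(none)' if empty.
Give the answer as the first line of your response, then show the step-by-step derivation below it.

0-1(w=2) 0-5(w=5) 1-3(w=3) 1-4(w=2) 2-4(w=8) 3-7(w=3) 5-6(w=3) 7-8(w=5)

step 1: add edge 0-1 (w=2); MST = {0-1(w=2)}
step 2: add edge 1-4 (w=2); MST = {0-1(w=2) 1-4(w=2)}
step 3: add edge 1-3 (w=3); MST = {0-1(w=2) 1-3(w=3) 1-4(w=2)}
step 4: add edge 3-7 (w=3); MST = {0-1(w=2) 1-3(w=3) 1-4(w=2) 3-7(w=3)}
step 5: add edge 5-6 (w=3); MST = {0-1(w=2) 1-3(w=3) 1-4(w=2) 3-7(w=3) 5-6(w=3)}
step 6: add edge 0-5 (w=5); MST = {0-1(w=2) 0-5(w=5) 1-3(w=3) 1-4(w=2) 3-7(w=3) 5-6(w=3)}
step 7: add edge 7-8 (w=5); MST = {0-1(w=2) 0-5(w=5) 1-3(w=3) 1-4(w=2) 3-7(w=3) 5-6(w=3) 7-8(w=5)}
step 8: add edge 2-4 (w=8); MST = {0-1(w=2) 0-5(w=5) 1-3(w=3) 1-4(w=2) 2-4(w=8) 3-7(w=3) 5-6(w=3) 7-8(w=5)}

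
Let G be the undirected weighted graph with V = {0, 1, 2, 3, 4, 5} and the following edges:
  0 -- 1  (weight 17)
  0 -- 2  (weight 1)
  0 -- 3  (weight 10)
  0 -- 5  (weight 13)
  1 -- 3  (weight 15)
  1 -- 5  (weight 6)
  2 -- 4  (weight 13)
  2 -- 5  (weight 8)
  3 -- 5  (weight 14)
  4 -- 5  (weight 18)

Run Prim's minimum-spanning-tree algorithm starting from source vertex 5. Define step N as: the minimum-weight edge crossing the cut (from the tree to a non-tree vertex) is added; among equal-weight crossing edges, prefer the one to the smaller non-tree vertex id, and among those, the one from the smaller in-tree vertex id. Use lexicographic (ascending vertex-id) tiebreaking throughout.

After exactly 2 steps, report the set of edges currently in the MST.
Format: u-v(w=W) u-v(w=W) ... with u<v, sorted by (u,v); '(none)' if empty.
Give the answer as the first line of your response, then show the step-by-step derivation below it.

1-5(w=6) 2-5(w=8)

step 1: add edge 1-5 (w=6); MST = {1-5(w=6)}
step 2: add edge 2-5 (w=8); MST = {1-5(w=6) 2-5(w=8)}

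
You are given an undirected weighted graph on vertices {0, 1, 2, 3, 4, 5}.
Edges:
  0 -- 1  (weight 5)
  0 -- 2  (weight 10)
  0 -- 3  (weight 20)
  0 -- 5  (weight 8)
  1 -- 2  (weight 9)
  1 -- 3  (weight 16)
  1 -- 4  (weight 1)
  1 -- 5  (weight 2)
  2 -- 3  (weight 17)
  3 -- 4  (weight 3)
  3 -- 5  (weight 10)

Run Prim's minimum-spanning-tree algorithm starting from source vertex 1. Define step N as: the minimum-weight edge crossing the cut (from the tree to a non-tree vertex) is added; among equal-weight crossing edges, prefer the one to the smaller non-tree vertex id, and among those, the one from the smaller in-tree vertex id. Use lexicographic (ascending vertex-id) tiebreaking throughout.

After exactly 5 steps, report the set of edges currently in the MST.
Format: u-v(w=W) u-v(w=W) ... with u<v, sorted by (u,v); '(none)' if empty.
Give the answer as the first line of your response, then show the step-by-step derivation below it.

0-1(w=5) 1-2(w=9) 1-4(w=1) 1-5(w=2) 3-4(w=3)

step 1: add edge 1-4 (w=1); MST = {1-4(w=1)}
step 2: add edge 1-5 (w=2); MST = {1-4(w=1) 1-5(w=2)}
step 3: add edge 3-4 (w=3); MST = {1-4(w=1) 1-5(w=2) 3-4(w=3)}
step 4: add edge 0-1 (w=5); MST = {0-1(w=5) 1-4(w=1) 1-5(w=2) 3-4(w=3)}
step 5: add edge 1-2 (w=9); MST = {0-1(w=5) 1-2(w=9) 1-4(w=1) 1-5(w=2) 3-4(w=3)}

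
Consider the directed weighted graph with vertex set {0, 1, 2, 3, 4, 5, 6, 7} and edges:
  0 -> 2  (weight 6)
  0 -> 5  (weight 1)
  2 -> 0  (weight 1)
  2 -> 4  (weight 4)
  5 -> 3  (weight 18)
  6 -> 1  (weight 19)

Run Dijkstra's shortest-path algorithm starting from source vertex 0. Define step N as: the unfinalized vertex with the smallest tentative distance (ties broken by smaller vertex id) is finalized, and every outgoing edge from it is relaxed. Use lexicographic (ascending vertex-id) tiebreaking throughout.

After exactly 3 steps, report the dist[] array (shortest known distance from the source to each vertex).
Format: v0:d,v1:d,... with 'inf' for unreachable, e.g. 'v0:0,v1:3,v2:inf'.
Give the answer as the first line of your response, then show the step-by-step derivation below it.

v0:0,v1:inf,v2:6,v3:19,v4:10,v5:1,v6:inf,v7:inf

step 1: dist = v0:0,v1:inf,v2:6,v3:inf,v4:inf,v5:1,v6:inf,v7:inf
step 2: dist = v0:0,v1:inf,v2:6,v3:19,v4:inf,v5:1,v6:inf,v7:inf
step 3: dist = v0:0,v1:inf,v2:6,v3:19,v4:10,v5:1,v6:inf,v7:inf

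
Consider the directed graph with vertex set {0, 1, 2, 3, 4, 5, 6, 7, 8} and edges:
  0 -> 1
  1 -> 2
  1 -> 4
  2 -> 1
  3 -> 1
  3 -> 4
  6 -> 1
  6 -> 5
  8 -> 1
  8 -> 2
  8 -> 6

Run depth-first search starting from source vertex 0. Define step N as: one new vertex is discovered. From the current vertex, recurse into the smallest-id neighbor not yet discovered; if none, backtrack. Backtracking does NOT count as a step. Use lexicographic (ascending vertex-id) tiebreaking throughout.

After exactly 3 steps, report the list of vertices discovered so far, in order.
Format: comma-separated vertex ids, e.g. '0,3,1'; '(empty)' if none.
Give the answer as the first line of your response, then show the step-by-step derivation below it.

0,1,2

step 1: discover 0; path=0; order=0
step 2: discover 1; path=0>1; order=0,1
step 3: discover 2; path=0>1>2; order=0,1,2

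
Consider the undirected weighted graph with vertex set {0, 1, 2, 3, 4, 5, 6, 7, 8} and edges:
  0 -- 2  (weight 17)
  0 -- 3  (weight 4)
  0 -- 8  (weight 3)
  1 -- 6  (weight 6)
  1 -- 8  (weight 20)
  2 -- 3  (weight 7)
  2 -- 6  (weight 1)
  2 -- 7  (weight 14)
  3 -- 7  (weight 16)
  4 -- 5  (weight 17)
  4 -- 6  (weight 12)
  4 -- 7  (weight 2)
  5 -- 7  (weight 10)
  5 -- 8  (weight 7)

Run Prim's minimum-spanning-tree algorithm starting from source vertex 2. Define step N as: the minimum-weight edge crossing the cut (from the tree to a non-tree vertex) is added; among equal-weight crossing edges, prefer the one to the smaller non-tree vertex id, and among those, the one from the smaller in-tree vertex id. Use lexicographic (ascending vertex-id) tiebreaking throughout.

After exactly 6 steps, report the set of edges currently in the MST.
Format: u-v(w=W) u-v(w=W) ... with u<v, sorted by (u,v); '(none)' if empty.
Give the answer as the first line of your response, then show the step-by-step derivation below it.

0-3(w=4) 0-8(w=3) 1-6(w=6) 2-3(w=7) 2-6(w=1) 5-8(w=7)

step 1: add edge 2-6 (w=1); MST = {2-6(w=1)}
step 2: add edge 1-6 (w=6); MST = {1-6(w=6) 2-6(w=1)}
step 3: add edge 2-3 (w=7); MST = {1-6(w=6) 2-3(w=7) 2-6(w=1)}
step 4: add edge 0-3 (w=4); MST = {0-3(w=4) 1-6(w=6) 2-3(w=7) 2-6(w=1)}
step 5: add edge 0-8 (w=3); MST = {0-3(w=4) 0-8(w=3) 1-6(w=6) 2-3(w=7) 2-6(w=1)}
step 6: add edge 5-8 (w=7); MST = {0-3(w=4) 0-8(w=3) 1-6(w=6) 2-3(w=7) 2-6(w=1) 5-8(w=7)}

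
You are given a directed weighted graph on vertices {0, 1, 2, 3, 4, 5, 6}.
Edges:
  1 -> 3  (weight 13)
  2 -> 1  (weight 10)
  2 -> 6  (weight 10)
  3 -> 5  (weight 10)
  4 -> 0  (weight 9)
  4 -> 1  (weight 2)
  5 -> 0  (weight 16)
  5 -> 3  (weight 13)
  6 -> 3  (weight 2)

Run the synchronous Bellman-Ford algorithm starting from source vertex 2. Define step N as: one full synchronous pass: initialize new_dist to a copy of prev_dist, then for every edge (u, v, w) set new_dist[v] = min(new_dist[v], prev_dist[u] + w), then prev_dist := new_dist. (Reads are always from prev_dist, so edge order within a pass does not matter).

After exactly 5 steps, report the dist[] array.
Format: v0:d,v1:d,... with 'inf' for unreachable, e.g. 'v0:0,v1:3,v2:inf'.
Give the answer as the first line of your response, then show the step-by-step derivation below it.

v0:38,v1:10,v2:0,v3:12,v4:inf,v5:22,v6:10

step 1: dist = v0:inf,v1:10,v2:0,v3:inf,v4:inf,v5:inf,v6:10
step 2: dist = v0:inf,v1:10,v2:0,v3:12,v4:inf,v5:inf,v6:10
step 3: dist = v0:inf,v1:10,v2:0,v3:12,v4:inf,v5:22,v6:10
step 4: dist = v0:38,v1:10,v2:0,v3:12,v4:inf,v5:22,v6:10
step 5: dist = v0:38,v1:10,v2:0,v3:12,v4:inf,v5:22,v6:10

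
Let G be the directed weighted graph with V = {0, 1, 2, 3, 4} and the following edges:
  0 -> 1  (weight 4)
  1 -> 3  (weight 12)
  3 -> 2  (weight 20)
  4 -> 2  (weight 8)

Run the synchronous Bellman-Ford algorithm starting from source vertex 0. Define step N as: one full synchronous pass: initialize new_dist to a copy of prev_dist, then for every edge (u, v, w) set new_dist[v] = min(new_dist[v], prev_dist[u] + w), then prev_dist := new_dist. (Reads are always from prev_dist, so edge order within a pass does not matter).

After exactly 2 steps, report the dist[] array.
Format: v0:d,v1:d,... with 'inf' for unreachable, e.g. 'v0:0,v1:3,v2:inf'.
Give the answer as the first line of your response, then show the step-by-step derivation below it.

v0:0,v1:4,v2:inf,v3:16,v4:inf

step 1: dist = v0:0,v1:4,v2:inf,v3:inf,v4:inf
step 2: dist = v0:0,v1:4,v2:inf,v3:16,v4:inf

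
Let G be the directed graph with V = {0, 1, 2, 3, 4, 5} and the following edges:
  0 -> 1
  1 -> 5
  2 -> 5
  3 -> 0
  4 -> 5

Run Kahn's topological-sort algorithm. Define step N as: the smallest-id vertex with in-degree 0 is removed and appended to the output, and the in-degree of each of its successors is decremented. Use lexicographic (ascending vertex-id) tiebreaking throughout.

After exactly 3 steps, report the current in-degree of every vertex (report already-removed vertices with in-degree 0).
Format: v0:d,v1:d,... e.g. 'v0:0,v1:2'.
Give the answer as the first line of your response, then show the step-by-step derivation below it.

v0:0,v1:0,v2:0,v3:0,v4:0,v5:2

step 1: output 2; order=[2]; indeg=(1,1,0,0,0,2)
step 2: output 3; order=[2,3]; indeg=(0,1,0,0,0,2)
step 3: output 0; order=[2,3,0]; indeg=(0,0,0,0,0,2)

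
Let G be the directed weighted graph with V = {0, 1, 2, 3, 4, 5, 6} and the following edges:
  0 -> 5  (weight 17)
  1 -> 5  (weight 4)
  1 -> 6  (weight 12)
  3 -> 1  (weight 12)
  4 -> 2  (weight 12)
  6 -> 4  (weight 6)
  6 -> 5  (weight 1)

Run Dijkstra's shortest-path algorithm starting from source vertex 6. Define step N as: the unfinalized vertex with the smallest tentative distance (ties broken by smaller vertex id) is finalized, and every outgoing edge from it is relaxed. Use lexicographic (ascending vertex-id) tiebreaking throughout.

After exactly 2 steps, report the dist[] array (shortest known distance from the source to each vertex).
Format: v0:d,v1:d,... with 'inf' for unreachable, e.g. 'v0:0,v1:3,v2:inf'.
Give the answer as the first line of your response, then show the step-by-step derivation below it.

v0:inf,v1:inf,v2:inf,v3:inf,v4:6,v5:1,v6:0

step 1: dist = v0:inf,v1:inf,v2:inf,v3:inf,v4:6,v5:1,v6:0
step 2: dist = v0:inf,v1:inf,v2:inf,v3:inf,v4:6,v5:1,v6:0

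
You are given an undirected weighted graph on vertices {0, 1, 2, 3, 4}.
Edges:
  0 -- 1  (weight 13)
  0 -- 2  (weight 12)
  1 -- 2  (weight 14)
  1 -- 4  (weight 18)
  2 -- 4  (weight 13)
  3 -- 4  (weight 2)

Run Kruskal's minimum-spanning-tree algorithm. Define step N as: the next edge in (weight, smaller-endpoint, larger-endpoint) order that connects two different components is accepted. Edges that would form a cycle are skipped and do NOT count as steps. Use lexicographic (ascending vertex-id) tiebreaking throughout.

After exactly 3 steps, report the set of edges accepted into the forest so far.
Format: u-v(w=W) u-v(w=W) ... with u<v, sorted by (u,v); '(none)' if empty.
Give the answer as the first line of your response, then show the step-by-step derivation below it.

0-1(w=13) 0-2(w=12) 3-4(w=2)

step 1: add edge 3-4 (w=2); MST = {3-4(w=2)}
step 2: add edge 0-2 (w=12); MST = {0-2(w=12) 3-4(w=2)}
step 3: add edge 0-1 (w=13); MST = {0-1(w=13) 0-2(w=12) 3-4(w=2)}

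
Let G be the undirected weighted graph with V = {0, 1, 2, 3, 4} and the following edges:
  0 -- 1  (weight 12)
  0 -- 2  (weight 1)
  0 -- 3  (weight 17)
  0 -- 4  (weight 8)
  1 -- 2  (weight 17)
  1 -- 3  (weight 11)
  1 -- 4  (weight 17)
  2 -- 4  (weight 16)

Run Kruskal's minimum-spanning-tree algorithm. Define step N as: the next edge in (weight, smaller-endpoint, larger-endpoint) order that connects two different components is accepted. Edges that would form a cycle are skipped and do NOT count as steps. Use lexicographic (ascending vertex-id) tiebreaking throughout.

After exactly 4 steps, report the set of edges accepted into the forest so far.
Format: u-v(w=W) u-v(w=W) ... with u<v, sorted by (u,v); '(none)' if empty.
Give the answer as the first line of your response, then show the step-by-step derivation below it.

0-1(w=12) 0-2(w=1) 0-4(w=8) 1-3(w=11)

step 1: add edge 0-2 (w=1); MST = {0-2(w=1)}
step 2: add edge 0-4 (w=8); MST = {0-2(w=1) 0-4(w=8)}
step 3: add edge 1-3 (w=11); MST = {0-2(w=1) 0-4(w=8) 1-3(w=11)}
step 4: add edge 0-1 (w=12); MST = {0-1(w=12) 0-2(w=1) 0-4(w=8) 1-3(w=11)}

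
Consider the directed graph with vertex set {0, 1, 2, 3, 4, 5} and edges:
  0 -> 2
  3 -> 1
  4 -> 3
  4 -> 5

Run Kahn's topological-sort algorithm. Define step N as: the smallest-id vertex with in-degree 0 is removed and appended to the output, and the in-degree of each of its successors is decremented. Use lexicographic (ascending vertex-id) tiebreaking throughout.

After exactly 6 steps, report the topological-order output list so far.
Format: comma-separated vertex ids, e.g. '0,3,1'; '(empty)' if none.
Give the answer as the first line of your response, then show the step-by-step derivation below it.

0,2,4,3,1,5

step 1: output 0; order=[0]; indeg=(0,1,0,1,0,1)
step 2: output 2; order=[0,2]; indeg=(0,1,0,1,0,1)
step 3: output 4; order=[0,2,4]; indeg=(0,1,0,0,0,0)
step 4: output 3; order=[0,2,4,3]; indeg=(0,0,0,0,0,0)
step 5: output 1; order=[0,2,4,3,1]; indeg=(0,0,0,0,0,0)
step 6: output 5; order=[0,2,4,3,1,5]; indeg=(0,0,0,0,0,0)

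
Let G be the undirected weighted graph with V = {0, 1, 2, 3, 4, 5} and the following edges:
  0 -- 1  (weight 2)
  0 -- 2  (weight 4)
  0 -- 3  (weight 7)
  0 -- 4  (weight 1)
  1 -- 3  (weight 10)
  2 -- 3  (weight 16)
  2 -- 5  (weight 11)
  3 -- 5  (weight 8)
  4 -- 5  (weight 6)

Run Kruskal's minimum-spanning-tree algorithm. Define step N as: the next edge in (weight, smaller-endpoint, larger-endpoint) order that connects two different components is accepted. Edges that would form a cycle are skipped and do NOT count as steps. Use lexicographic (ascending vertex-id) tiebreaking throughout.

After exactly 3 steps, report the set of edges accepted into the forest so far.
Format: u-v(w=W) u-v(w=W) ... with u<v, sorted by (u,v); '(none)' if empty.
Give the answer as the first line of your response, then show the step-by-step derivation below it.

0-1(w=2) 0-2(w=4) 0-4(w=1)

step 1: add edge 0-4 (w=1); MST = {0-4(w=1)}
step 2: add edge 0-1 (w=2); MST = {0-1(w=2) 0-4(w=1)}
step 3: add edge 0-2 (w=4); MST = {0-1(w=2) 0-2(w=4) 0-4(w=1)}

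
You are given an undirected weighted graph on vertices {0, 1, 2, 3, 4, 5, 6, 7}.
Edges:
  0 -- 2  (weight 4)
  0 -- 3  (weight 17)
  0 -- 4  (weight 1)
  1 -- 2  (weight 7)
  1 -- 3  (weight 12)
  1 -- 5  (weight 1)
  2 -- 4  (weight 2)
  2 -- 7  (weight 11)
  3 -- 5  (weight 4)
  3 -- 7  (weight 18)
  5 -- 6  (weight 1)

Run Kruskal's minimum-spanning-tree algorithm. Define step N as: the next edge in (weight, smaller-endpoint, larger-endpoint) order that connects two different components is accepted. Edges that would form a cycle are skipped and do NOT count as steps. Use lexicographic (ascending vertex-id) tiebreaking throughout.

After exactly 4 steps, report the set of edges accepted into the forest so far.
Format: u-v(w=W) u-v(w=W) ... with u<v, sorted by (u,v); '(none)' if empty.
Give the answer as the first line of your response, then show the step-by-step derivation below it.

0-4(w=1) 1-5(w=1) 2-4(w=2) 5-6(w=1)

step 1: add edge 0-4 (w=1); MST = {0-4(w=1)}
step 2: add edge 1-5 (w=1); MST = {0-4(w=1) 1-5(w=1)}
step 3: add edge 5-6 (w=1); MST = {0-4(w=1) 1-5(w=1) 5-6(w=1)}
step 4: add edge 2-4 (w=2); MST = {0-4(w=1) 1-5(w=1) 2-4(w=2) 5-6(w=1)}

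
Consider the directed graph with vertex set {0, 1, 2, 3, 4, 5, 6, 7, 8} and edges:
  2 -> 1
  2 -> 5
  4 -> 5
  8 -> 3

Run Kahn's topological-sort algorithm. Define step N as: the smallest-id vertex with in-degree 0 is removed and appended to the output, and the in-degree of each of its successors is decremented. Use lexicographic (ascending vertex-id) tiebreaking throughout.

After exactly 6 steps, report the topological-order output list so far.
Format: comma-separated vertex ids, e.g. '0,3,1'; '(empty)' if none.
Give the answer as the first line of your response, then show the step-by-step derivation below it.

0,2,1,4,5,6

step 1: output 0; order=[0]; indeg=(0,1,0,1,0,2,0,0,0)
step 2: output 2; order=[0,2]; indeg=(0,0,0,1,0,1,0,0,0)
step 3: output 1; order=[0,2,1]; indeg=(0,0,0,1,0,1,0,0,0)
step 4: output 4; order=[0,2,1,4]; indeg=(0,0,0,1,0,0,0,0,0)
step 5: output 5; order=[0,2,1,4,5]; indeg=(0,0,0,1,0,0,0,0,0)
step 6: output 6; order=[0,2,1,4,5,6]; indeg=(0,0,0,1,0,0,0,0,0)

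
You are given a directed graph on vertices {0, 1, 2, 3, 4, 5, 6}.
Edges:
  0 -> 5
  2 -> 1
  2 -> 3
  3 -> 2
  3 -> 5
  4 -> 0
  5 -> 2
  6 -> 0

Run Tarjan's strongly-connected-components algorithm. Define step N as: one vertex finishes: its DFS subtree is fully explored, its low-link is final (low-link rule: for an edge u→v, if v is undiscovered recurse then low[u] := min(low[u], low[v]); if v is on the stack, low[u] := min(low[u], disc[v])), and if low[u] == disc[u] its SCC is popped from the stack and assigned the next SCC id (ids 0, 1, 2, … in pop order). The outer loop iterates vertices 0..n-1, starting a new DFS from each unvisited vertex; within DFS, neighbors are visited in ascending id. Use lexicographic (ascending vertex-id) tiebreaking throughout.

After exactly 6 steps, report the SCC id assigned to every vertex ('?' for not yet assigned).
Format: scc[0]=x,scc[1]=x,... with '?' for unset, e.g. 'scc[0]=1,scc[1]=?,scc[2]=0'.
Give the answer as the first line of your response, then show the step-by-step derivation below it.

scc[0]=2,scc[1]=0,scc[2]=1,scc[3]=1,scc[4]=3,scc[5]=1,scc[6]=?

step 1: low=(low[0]=0,low[1]=3,low[2]=2,low[3]=?,low[4]=?,low[5]=1,low[6]=?); scc=(scc[0]=?,scc[1]=0,scc[2]=?,scc[3]=?,scc[4]=?,scc[5]=?,scc[6]=?)
step 2: low=(low[0]=0,low[1]=3,low[2]=2,low[3]=1,low[4]=?,low[5]=1,low[6]=?); scc=(scc[0]=?,scc[1]=0,scc[2]=?,scc[3]=?,scc[4]=?,scc[5]=?,scc[6]=?)
step 3: low=(low[0]=0,low[1]=3,low[2]=1,low[3]=1,low[4]=?,low[5]=1,low[6]=?); scc=(scc[0]=?,scc[1]=0,scc[2]=?,scc[3]=?,scc[4]=?,scc[5]=?,scc[6]=?)
step 4: low=(low[0]=0,low[1]=3,low[2]=1,low[3]=1,low[4]=?,low[5]=1,low[6]=?); scc=(scc[0]=?,scc[1]=0,scc[2]=1,scc[3]=1,scc[4]=?,scc[5]=1,scc[6]=?)
step 5: low=(low[0]=0,low[1]=3,low[2]=1,low[3]=1,low[4]=?,low[5]=1,low[6]=?); scc=(scc[0]=2,scc[1]=0,scc[2]=1,scc[3]=1,scc[4]=?,scc[5]=1,scc[6]=?)
step 6: low=(low[0]=0,low[1]=3,low[2]=1,low[3]=1,low[4]=5,low[5]=1,low[6]=?); scc=(scc[0]=2,scc[1]=0,scc[2]=1,scc[3]=1,scc[4]=3,scc[5]=1,scc[6]=?)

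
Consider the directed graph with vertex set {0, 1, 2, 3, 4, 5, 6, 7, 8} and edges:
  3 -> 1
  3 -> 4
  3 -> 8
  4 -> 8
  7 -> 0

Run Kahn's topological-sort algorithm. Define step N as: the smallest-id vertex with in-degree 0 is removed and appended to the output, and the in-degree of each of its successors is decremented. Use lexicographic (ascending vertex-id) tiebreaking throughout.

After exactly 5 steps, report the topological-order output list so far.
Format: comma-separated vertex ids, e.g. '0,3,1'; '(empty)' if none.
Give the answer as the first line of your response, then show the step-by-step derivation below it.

2,3,1,4,5

step 1: output 2; order=[2]; indeg=(1,1,0,0,1,0,0,0,2)
step 2: output 3; order=[2,3]; indeg=(1,0,0,0,0,0,0,0,1)
step 3: output 1; order=[2,3,1]; indeg=(1,0,0,0,0,0,0,0,1)
step 4: output 4; order=[2,3,1,4]; indeg=(1,0,0,0,0,0,0,0,0)
step 5: output 5; order=[2,3,1,4,5]; indeg=(1,0,0,0,0,0,0,0,0)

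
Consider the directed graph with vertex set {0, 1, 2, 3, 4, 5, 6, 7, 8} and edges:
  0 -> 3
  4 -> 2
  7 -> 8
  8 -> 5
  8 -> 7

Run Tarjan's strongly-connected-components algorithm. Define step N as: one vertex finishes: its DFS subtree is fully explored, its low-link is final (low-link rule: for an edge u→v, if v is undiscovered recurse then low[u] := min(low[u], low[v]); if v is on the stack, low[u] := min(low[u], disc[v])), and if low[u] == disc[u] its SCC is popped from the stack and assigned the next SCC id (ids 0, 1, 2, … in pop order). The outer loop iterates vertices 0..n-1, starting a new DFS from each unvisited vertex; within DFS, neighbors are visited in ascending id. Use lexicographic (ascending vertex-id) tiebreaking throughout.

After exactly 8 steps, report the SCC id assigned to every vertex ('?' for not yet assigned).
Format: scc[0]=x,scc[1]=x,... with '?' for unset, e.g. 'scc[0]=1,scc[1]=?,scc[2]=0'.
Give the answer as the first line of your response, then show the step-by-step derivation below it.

scc[0]=1,scc[1]=2,scc[2]=3,scc[3]=0,scc[4]=4,scc[5]=5,scc[6]=6,scc[7]=?,scc[8]=?

step 1: low=(low[0]=0,low[1]=?,low[2]=?,low[3]=1,low[4]=?,low[5]=?,low[6]=?,low[7]=?,low[8]=?); scc=(scc[0]=?,scc[1]=?,scc[2]=?,scc[3]=0,scc[4]=?,scc[5]=?,scc[6]=?,scc[7]=?,scc[8]=?)
step 2: low=(low[0]=0,low[1]=?,low[2]=?,low[3]=1,low[4]=?,low[5]=?,low[6]=?,low[7]=?,low[8]=?); scc=(scc[0]=1,scc[1]=?,scc[2]=?,scc[3]=0,scc[4]=?,scc[5]=?,scc[6]=?,scc[7]=?,scc[8]=?)
step 3: low=(low[0]=0,low[1]=2,low[2]=?,low[3]=1,low[4]=?,low[5]=?,low[6]=?,low[7]=?,low[8]=?); scc=(scc[0]=1,scc[1]=2,scc[2]=?,scc[3]=0,scc[4]=?,scc[5]=?,scc[6]=?,scc[7]=?,scc[8]=?)
step 4: low=(low[0]=0,low[1]=2,low[2]=3,low[3]=1,low[4]=?,low[5]=?,low[6]=?,low[7]=?,low[8]=?); scc=(scc[0]=1,scc[1]=2,scc[2]=3,scc[3]=0,scc[4]=?,scc[5]=?,scc[6]=?,scc[7]=?,scc[8]=?)
step 5: low=(low[0]=0,low[1]=2,low[2]=3,low[3]=1,low[4]=4,low[5]=?,low[6]=?,low[7]=?,low[8]=?); scc=(scc[0]=1,scc[1]=2,scc[2]=3,scc[3]=0,scc[4]=4,scc[5]=?,scc[6]=?,scc[7]=?,scc[8]=?)
step 6: low=(low[0]=0,low[1]=2,low[2]=3,low[3]=1,low[4]=4,low[5]=5,low[6]=?,low[7]=?,low[8]=?); scc=(scc[0]=1,scc[1]=2,scc[2]=3,scc[3]=0,scc[4]=4,scc[5]=5,scc[6]=?,scc[7]=?,scc[8]=?)
step 7: low=(low[0]=0,low[1]=2,low[2]=3,low[3]=1,low[4]=4,low[5]=5,low[6]=6,low[7]=?,low[8]=?); scc=(scc[0]=1,scc[1]=2,scc[2]=3,scc[3]=0,scc[4]=4,scc[5]=5,scc[6]=6,scc[7]=?,scc[8]=?)
step 8: low=(low[0]=0,low[1]=2,low[2]=3,low[3]=1,low[4]=4,low[5]=5,low[6]=6,low[7]=7,low[8]=7); scc=(scc[0]=1,scc[1]=2,scc[2]=3,scc[3]=0,scc[4]=4,scc[5]=5,scc[6]=6,scc[7]=?,scc[8]=?)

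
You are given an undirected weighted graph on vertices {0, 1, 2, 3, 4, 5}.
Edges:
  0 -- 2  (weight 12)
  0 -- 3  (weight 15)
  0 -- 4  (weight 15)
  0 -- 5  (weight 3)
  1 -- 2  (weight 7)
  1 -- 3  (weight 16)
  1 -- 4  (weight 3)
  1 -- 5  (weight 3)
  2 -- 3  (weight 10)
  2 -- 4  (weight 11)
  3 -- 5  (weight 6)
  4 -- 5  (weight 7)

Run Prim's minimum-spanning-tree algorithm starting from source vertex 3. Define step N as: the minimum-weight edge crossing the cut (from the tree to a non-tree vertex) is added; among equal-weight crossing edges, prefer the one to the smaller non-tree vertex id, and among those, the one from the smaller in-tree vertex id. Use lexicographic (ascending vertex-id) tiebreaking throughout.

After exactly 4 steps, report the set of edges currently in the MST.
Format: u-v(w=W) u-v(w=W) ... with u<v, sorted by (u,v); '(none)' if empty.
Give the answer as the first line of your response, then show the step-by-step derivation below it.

0-5(w=3) 1-4(w=3) 1-5(w=3) 3-5(w=6)

step 1: add edge 3-5 (w=6); MST = {3-5(w=6)}
step 2: add edge 0-5 (w=3); MST = {0-5(w=3) 3-5(w=6)}
step 3: add edge 1-5 (w=3); MST = {0-5(w=3) 1-5(w=3) 3-5(w=6)}
step 4: add edge 1-4 (w=3); MST = {0-5(w=3) 1-4(w=3) 1-5(w=3) 3-5(w=6)}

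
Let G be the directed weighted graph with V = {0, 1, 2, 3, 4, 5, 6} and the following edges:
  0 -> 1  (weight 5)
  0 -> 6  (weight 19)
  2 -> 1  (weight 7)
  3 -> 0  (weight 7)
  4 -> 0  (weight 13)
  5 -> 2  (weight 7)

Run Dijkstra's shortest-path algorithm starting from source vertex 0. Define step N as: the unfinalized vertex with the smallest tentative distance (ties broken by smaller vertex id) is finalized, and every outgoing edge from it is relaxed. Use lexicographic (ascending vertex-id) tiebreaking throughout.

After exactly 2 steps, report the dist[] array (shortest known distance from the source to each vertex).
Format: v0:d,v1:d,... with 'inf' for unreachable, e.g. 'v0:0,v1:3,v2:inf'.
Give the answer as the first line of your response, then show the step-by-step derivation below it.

v0:0,v1:5,v2:inf,v3:inf,v4:inf,v5:inf,v6:19

step 1: dist = v0:0,v1:5,v2:inf,v3:inf,v4:inf,v5:inf,v6:19
step 2: dist = v0:0,v1:5,v2:inf,v3:inf,v4:inf,v5:inf,v6:19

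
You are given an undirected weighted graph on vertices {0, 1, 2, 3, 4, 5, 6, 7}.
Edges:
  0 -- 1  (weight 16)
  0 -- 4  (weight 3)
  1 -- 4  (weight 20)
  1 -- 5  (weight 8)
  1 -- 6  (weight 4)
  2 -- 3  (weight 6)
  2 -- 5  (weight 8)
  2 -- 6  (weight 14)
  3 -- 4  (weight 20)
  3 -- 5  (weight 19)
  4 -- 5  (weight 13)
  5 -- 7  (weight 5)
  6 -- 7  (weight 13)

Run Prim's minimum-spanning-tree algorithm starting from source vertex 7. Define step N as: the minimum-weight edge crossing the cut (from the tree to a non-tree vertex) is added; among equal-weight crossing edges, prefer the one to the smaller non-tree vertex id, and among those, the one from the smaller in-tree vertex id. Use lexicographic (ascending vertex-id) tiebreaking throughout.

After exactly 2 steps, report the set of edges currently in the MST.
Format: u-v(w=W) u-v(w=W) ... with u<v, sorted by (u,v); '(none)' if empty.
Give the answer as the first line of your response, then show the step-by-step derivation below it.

1-5(w=8) 5-7(w=5)

step 1: add edge 5-7 (w=5); MST = {5-7(w=5)}
step 2: add edge 1-5 (w=8); MST = {1-5(w=8) 5-7(w=5)}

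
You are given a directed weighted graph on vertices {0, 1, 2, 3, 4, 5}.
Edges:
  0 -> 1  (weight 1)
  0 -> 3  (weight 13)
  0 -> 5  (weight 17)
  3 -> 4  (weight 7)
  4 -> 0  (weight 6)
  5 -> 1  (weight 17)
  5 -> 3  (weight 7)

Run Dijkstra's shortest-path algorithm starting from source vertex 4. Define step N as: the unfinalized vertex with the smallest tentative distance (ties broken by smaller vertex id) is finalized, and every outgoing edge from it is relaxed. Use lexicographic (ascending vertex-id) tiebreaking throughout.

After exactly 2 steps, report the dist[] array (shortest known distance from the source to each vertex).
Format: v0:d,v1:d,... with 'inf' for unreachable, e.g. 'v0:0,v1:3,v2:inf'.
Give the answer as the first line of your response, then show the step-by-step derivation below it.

v0:6,v1:7,v2:inf,v3:19,v4:0,v5:23

step 1: dist = v0:6,v1:inf,v2:inf,v3:inf,v4:0,v5:inf
step 2: dist = v0:6,v1:7,v2:inf,v3:19,v4:0,v5:23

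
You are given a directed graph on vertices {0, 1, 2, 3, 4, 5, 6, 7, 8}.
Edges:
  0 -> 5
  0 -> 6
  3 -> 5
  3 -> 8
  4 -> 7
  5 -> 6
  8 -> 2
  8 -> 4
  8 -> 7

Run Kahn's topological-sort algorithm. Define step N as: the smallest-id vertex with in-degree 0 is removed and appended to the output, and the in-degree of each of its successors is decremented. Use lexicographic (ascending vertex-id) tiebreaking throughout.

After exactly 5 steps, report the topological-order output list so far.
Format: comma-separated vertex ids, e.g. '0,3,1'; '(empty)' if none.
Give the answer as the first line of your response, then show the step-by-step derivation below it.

0,1,3,5,6

step 1: output 0; order=[0]; indeg=(0,0,1,0,1,1,1,2,1)
step 2: output 1; order=[0,1]; indeg=(0,0,1,0,1,1,1,2,1)
step 3: output 3; order=[0,1,3]; indeg=(0,0,1,0,1,0,1,2,0)
step 4: output 5; order=[0,1,3,5]; indeg=(0,0,1,0,1,0,0,2,0)
step 5: output 6; order=[0,1,3,5,6]; indeg=(0,0,1,0,1,0,0,2,0)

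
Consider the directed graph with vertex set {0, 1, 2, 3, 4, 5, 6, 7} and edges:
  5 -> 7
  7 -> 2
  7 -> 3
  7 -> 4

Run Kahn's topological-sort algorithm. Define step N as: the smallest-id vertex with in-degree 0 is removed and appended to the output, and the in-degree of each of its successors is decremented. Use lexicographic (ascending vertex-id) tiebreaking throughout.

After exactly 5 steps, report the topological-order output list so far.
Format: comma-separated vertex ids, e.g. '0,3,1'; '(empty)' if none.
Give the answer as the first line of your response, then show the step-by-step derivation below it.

0,1,5,6,7

step 1: output 0; order=[0]; indeg=(0,0,1,1,1,0,0,1)
step 2: output 1; order=[0,1]; indeg=(0,0,1,1,1,0,0,1)
step 3: output 5; order=[0,1,5]; indeg=(0,0,1,1,1,0,0,0)
step 4: output 6; order=[0,1,5,6]; indeg=(0,0,1,1,1,0,0,0)
step 5: output 7; order=[0,1,5,6,7]; indeg=(0,0,0,0,0,0,0,0)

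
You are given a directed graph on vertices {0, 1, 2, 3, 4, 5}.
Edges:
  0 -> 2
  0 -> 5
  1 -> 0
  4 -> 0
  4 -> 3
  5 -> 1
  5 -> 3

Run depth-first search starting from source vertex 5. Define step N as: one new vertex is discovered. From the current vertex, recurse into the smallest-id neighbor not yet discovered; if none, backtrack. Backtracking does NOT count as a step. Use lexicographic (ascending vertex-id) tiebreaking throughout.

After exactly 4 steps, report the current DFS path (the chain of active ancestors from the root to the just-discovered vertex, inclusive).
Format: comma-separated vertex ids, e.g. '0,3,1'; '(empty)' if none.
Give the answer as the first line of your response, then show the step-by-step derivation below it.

5,1,0,2

step 1: discover 5; path=5; order=5
step 2: discover 1; path=5>1; order=5,1
step 3: discover 0; path=5>1>0; order=5,1,0
step 4: discover 2; path=5>1>0>2; order=5,1,0,2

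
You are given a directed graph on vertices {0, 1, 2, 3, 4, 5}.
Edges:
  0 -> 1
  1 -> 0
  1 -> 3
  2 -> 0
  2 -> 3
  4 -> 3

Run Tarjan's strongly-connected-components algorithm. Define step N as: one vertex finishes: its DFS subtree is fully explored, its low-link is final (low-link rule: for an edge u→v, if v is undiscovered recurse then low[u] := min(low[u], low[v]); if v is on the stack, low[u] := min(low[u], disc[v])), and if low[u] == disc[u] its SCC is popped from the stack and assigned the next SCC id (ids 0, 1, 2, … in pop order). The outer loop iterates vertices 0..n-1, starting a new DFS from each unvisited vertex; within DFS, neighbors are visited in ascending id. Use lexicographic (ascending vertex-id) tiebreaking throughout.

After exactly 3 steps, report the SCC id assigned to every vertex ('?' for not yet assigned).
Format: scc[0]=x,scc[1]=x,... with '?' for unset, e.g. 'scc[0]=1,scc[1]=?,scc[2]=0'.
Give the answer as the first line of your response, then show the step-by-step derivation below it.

scc[0]=1,scc[1]=1,scc[2]=?,scc[3]=0,scc[4]=?,scc[5]=?

step 1: low=(low[0]=0,low[1]=0,low[2]=?,low[3]=2,low[4]=?,low[5]=?); scc=(scc[0]=?,scc[1]=?,scc[2]=?,scc[3]=0,scc[4]=?,scc[5]=?)
step 2: low=(low[0]=0,low[1]=0,low[2]=?,low[3]=2,low[4]=?,low[5]=?); scc=(scc[0]=?,scc[1]=?,scc[2]=?,scc[3]=0,scc[4]=?,scc[5]=?)
step 3: low=(low[0]=0,low[1]=0,low[2]=?,low[3]=2,low[4]=?,low[5]=?); scc=(scc[0]=1,scc[1]=1,scc[2]=?,scc[3]=0,scc[4]=?,scc[5]=?)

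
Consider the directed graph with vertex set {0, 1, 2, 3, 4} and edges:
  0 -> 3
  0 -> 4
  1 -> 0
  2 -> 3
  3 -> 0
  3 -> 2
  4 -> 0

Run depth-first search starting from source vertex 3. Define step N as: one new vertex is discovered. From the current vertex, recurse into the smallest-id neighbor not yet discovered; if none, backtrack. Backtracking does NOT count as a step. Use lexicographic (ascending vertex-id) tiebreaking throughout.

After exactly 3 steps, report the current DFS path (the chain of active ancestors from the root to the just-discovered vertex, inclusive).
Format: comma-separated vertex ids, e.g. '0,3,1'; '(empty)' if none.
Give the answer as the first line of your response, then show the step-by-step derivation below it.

3,0,4

step 1: discover 3; path=3; order=3
step 2: discover 0; path=3>0; order=3,0
step 3: discover 4; path=3>0>4; order=3,0,4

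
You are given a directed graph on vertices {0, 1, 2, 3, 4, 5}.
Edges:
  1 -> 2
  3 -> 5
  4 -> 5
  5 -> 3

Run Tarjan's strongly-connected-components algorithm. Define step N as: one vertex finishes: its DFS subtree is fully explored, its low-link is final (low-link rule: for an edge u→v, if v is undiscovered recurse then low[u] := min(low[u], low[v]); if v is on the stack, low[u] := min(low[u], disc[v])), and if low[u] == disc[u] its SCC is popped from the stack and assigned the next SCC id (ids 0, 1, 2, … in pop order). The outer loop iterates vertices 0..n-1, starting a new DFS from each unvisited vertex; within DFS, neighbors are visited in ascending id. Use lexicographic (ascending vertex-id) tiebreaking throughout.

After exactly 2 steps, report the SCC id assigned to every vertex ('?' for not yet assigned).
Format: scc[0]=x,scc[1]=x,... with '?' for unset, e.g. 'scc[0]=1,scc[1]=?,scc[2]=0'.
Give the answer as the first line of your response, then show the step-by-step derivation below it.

scc[0]=0,scc[1]=?,scc[2]=1,scc[3]=?,scc[4]=?,scc[5]=?

step 1: low=(low[0]=0,low[1]=?,low[2]=?,low[3]=?,low[4]=?,low[5]=?); scc=(scc[0]=0,scc[1]=?,scc[2]=?,scc[3]=?,scc[4]=?,scc[5]=?)
step 2: low=(low[0]=0,low[1]=1,low[2]=2,low[3]=?,low[4]=?,low[5]=?); scc=(scc[0]=0,scc[1]=?,scc[2]=1,scc[3]=?,scc[4]=?,scc[5]=?)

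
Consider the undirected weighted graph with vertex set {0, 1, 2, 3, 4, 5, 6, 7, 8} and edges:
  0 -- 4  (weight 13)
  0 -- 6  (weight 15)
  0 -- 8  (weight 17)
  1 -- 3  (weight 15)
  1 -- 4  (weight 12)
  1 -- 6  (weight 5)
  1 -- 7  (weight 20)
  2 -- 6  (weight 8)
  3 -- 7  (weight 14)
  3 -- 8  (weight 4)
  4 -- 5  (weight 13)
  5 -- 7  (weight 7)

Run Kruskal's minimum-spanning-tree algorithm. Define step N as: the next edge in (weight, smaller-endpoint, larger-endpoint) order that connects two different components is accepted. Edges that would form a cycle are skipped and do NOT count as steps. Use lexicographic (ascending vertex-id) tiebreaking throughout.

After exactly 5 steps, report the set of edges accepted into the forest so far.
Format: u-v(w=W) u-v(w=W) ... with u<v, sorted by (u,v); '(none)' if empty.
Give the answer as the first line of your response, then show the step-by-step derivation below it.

1-4(w=12) 1-6(w=5) 2-6(w=8) 3-8(w=4) 5-7(w=7)

step 1: add edge 3-8 (w=4); MST = {3-8(w=4)}
step 2: add edge 1-6 (w=5); MST = {1-6(w=5) 3-8(w=4)}
step 3: add edge 5-7 (w=7); MST = {1-6(w=5) 3-8(w=4) 5-7(w=7)}
step 4: add edge 2-6 (w=8); MST = {1-6(w=5) 2-6(w=8) 3-8(w=4) 5-7(w=7)}
step 5: add edge 1-4 (w=12); MST = {1-4(w=12) 1-6(w=5) 2-6(w=8) 3-8(w=4) 5-7(w=7)}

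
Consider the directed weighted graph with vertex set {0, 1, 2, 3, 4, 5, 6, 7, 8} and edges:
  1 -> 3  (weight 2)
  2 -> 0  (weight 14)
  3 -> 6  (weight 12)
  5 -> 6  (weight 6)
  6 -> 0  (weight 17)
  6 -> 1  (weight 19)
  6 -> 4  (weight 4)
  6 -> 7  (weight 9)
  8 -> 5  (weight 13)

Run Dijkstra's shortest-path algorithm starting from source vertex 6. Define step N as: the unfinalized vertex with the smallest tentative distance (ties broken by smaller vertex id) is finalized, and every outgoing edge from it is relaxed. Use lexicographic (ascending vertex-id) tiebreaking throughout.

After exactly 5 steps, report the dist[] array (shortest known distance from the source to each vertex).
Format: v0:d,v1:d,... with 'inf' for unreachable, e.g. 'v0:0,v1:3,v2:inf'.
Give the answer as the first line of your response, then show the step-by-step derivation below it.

v0:17,v1:19,v2:inf,v3:21,v4:4,v5:inf,v6:0,v7:9,v8:inf

step 1: dist = v0:17,v1:19,v2:inf,v3:inf,v4:4,v5:inf,v6:0,v7:9,v8:inf
step 2: dist = v0:17,v1:19,v2:inf,v3:inf,v4:4,v5:inf,v6:0,v7:9,v8:inf
step 3: dist = v0:17,v1:19,v2:inf,v3:inf,v4:4,v5:inf,v6:0,v7:9,v8:inf
step 4: dist = v0:17,v1:19,v2:inf,v3:inf,v4:4,v5:inf,v6:0,v7:9,v8:inf
step 5: dist = v0:17,v1:19,v2:inf,v3:21,v4:4,v5:inf,v6:0,v7:9,v8:inf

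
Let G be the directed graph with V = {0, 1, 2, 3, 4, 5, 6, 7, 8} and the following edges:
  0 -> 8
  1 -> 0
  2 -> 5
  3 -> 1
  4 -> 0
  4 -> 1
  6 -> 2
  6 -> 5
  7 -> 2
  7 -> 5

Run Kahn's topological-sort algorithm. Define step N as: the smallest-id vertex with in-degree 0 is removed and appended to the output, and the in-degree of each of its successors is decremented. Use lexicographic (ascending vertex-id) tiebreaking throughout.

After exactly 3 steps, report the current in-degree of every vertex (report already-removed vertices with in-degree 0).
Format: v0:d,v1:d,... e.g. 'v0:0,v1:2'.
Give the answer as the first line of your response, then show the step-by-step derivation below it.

v0:0,v1:0,v2:2,v3:0,v4:0,v5:3,v6:0,v7:0,v8:1

step 1: output 3; order=[3]; indeg=(2,1,2,0,0,3,0,0,1)
step 2: output 4; order=[3,4]; indeg=(1,0,2,0,0,3,0,0,1)
step 3: output 1; order=[3,4,1]; indeg=(0,0,2,0,0,3,0,0,1)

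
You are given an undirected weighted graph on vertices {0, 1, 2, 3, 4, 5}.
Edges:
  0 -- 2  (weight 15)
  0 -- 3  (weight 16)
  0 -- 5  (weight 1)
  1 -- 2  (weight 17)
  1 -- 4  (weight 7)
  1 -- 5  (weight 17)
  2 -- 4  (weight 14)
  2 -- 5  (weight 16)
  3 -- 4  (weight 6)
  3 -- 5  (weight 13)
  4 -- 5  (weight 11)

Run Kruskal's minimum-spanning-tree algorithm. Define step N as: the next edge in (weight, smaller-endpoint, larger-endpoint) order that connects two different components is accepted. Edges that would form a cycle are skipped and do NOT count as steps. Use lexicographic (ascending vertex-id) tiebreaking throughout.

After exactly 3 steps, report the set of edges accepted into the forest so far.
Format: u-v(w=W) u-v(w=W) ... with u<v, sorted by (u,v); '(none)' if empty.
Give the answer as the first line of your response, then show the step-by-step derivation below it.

0-5(w=1) 1-4(w=7) 3-4(w=6)

step 1: add edge 0-5 (w=1); MST = {0-5(w=1)}
step 2: add edge 3-4 (w=6); MST = {0-5(w=1) 3-4(w=6)}
step 3: add edge 1-4 (w=7); MST = {0-5(w=1) 1-4(w=7) 3-4(w=6)}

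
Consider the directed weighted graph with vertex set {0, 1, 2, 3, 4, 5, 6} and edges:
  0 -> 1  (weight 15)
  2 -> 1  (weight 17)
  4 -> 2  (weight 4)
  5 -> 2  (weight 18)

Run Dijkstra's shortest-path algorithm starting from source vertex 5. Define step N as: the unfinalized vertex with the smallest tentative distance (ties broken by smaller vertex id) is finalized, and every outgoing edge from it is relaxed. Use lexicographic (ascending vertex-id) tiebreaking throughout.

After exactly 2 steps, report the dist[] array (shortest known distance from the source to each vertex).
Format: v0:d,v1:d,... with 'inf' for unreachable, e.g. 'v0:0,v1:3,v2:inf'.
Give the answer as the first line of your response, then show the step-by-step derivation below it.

v0:inf,v1:35,v2:18,v3:inf,v4:inf,v5:0,v6:inf

step 1: dist = v0:inf,v1:inf,v2:18,v3:inf,v4:inf,v5:0,v6:inf
step 2: dist = v0:inf,v1:35,v2:18,v3:inf,v4:inf,v5:0,v6:inf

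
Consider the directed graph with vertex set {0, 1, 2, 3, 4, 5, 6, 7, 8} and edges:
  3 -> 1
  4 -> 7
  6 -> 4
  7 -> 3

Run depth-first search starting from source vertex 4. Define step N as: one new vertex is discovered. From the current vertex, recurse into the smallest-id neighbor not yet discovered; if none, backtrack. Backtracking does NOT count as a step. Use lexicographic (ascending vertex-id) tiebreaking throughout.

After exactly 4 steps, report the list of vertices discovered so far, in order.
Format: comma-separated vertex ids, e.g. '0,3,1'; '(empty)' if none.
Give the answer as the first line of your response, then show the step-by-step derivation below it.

4,7,3,1

step 1: discover 4; path=4; order=4
step 2: discover 7; path=4>7; order=4,7
step 3: discover 3; path=4>7>3; order=4,7,3
step 4: discover 1; path=4>7>3>1; order=4,7,3,1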